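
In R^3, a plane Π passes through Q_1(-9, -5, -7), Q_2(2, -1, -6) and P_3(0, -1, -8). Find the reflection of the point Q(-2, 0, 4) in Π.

(2, -10, 0)

Q_1Q_2 = (11, 4, 1), Q_1P_3 = (9, 4, -1); a normal to Π is Q_1Q_2 × Q_1P_3 = (-8, 20, 8).
Using Q_1: Π has equation -8x + 20y + 8z = -84.
λ = (n·Q − d)/|n|² = (48 − (-84))/528 = 1/4.
Reflection = Q − 2λn = (-2, 0, 4) − (1/2)·(-8, 20, 8) = (2, -10, 0).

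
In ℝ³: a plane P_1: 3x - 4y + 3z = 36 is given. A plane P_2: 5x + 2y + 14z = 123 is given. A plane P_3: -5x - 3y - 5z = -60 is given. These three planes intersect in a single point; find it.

(5, 0, 7)

Solving the 3×3 linear system 3x - 4y + 3z = 36, 5x + 2y + 14z = 123, -5x - 3y - 5z = -60 (e.g. by elimination or Cramer's rule, determinant = 261) gives (5, 0, 7).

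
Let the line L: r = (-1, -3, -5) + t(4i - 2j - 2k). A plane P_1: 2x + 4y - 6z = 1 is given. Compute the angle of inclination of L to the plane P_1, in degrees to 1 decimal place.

sin θ = |n·v| / (|n||v|) = |12| / (√56 · √24) = 0.32733.
θ ≈ 19.1°.

19.1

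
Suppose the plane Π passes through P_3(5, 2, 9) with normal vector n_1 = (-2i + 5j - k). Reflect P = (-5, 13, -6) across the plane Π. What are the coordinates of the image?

(7, -17, 0)

Π: n_1·r = n_1·P_3 gives -2x + 5y - z = -9.
λ = (n·P − d)/|n|² = (81 − (-9))/30 = 3.
Reflection = P − 2λn = (-5, 13, -6) − 6·(-2, 5, -1) = (7, -17, 0).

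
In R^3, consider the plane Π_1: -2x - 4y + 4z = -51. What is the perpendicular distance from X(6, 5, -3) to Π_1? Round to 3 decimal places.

1.167

n·X − d = (-2)·(6) + (-4)·(5) + (4)·(-3) − (-51) = 7; |n| = √36.
Distance = |7| / √36 = 7/√36 ≈ 1.167.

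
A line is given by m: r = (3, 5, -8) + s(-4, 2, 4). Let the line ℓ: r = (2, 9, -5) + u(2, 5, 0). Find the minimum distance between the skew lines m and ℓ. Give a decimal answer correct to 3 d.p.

0.620

Common perpendicular direction n = (-4, 2, 4) × (2, 5, 0) = (-20, 8, -24).
With w = (2, 9, -5) − (3, 5, -8) = (-1, 4, 3), w · n = -20.
Distance = |w · n| / |n| = |-20| / √1040 ≈ 0.620.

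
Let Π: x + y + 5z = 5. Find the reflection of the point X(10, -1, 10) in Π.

(6, -5, -10)

λ = (n·X − d)/|n|² = (59 − 5)/27 = 2.
Reflection = X − 2λn = (10, -1, 10) − 4·(1, 1, 5) = (6, -5, -10).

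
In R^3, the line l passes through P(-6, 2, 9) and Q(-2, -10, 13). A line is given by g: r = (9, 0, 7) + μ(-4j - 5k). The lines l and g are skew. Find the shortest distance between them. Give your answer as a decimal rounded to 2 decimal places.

A direction vector for l is Q − P = (4, -12, 4).
Common perpendicular direction n = (4, -12, 4) × (0, -4, -5) = (76, 20, -16).
With w = (9, 0, 7) − (-6, 2, 9) = (15, -2, -2), w · n = 1132.
Distance = |w · n| / |n| = |1132| / √6432 ≈ 14.11.

14.11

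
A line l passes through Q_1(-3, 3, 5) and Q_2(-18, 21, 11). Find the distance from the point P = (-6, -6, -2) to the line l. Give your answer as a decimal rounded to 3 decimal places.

A direction vector for l is Q_2 − Q_1 = (-15, 18, 6).
Taking (-3, 3, 5) on l with direction v = (-15, 18, 6): w = P − (-3, 3, 5) = (-3, -9, -7), and w × v = (72, 123, -189).
Distance = |w × v| / |v| = √56034 / √585 ≈ 9.787.

9.787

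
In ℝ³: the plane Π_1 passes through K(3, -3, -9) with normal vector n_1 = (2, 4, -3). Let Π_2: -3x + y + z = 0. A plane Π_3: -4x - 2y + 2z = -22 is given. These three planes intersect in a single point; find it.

Π_1: n_1·r = n_1·K gives 2x + 4y - 3z = 21.
Solving the 3×3 linear system 2x + 4y - 3z = 21, -3x + y + z = 0, -4x - 2y + 2z = -22 (e.g. by elimination or Cramer's rule, determinant = -14) gives (5, 8, 7).

(5, 8, 7)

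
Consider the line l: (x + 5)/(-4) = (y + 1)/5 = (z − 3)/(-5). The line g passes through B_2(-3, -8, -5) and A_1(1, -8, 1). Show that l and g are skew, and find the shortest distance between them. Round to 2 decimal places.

l has direction (-4, 5, -5) through (-5, -1, 3).
A direction vector for g is A_1 − B_2 = (4, 0, 6).
Common perpendicular direction n = (-4, 5, -5) × (4, 0, 6) = (30, 4, -20).
With w = (-3, -8, -5) − (-5, -1, 3) = (2, -7, -8), w · n = 192.
Since n ≠ 0 the lines are not parallel, and w · n = 192 ≠ 0 so they do not intersect; hence they are skew.
Distance = |w · n| / |n| = |192| / √1316 ≈ 5.29.

5.29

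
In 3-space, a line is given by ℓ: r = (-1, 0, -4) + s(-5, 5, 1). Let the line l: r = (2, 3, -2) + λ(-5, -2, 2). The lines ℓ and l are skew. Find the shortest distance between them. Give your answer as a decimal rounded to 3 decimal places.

Common perpendicular direction n = (-5, 5, 1) × (-5, -2, 2) = (12, 5, 35).
With w = (2, 3, -2) − (-1, 0, -4) = (3, 3, 2), w · n = 121.
Distance = |w · n| / |n| = |121| / √1394 ≈ 3.241.

3.241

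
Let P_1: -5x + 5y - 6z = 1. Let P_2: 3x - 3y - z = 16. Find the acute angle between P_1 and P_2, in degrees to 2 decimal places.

cos θ = |n₁·n₂| / (|n₁||n₂|) = |-24| / (√86 · √19).
θ = arccos(0.59372) ≈ 53.58°.

53.58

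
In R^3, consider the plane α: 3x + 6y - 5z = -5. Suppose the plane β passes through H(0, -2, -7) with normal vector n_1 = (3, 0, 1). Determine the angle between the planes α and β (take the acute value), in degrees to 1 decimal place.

81.3

β: n_1·r = n_1·H gives 3x + z = -7.
cos θ = |n₁·n₂| / (|n₁||n₂|) = |4| / (√70 · √10).
θ = arccos(0.15119) ≈ 81.3°.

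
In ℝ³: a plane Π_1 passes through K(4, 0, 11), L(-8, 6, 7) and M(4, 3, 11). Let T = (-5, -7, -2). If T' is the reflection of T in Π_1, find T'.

KL = (-12, 6, -4), KM = (0, 3, 0); a normal to Π_1 is KL × KM = (12, 0, -36).
Using K: Π_1 has equation 12x - 36z = -348.
λ = (n·T − d)/|n|² = (12 − (-348))/1440 = 1/4.
Reflection = T − 2λn = (-5, -7, -2) − (1/2)·(12, 0, -36) = (-11, -7, 16).

(-11, -7, 16)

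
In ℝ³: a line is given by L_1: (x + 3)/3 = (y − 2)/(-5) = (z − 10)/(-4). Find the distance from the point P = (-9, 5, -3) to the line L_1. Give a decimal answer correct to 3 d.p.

L_1 has direction (3, -5, -4) through (-3, 2, 10).
Taking (-3, 2, 10) on L_1 with direction v = (3, -5, -4): w = P − (-3, 2, 10) = (-6, 3, -13), and w × v = (-77, -63, 21).
Distance = |w × v| / |v| = √10339 / √50 ≈ 14.380.

14.380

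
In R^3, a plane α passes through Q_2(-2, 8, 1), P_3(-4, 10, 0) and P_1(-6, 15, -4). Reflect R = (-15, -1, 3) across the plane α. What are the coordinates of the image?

Q_2P_3 = (-2, 2, -1), Q_2P_1 = (-4, 7, -5); a normal to α is Q_2P_3 × Q_2P_1 = (-3, -6, -6).
Using Q_2: α has equation -3x - 6y - 6z = -48.
λ = (n·R − d)/|n|² = (33 − (-48))/81 = 1.
Reflection = R − 2λn = (-15, -1, 3) − 2·(-3, -6, -6) = (-9, 11, 15).

(-9, 11, 15)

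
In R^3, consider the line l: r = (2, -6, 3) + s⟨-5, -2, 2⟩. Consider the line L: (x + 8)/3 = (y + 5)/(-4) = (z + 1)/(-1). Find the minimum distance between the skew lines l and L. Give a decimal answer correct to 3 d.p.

L has direction (3, -4, -1) through (-8, -5, -1).
Common perpendicular direction n = (-5, -2, 2) × (3, -4, -1) = (10, 1, 26).
With w = (-8, -5, -1) − (2, -6, 3) = (-10, 1, -4), w · n = -203.
Distance = |w · n| / |n| = |-203| / √777 ≈ 7.283.

7.283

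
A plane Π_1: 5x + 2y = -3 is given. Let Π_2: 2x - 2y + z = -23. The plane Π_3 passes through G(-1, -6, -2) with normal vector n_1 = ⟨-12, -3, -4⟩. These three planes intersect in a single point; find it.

(-3, 6, -5)

Π_3: n_1·r = n_1·G gives -12x - 3y - 4z = 38.
Solving the 3×3 linear system 5x + 2y = -3, 2x - 2y + z = -23, -12x - 3y - 4z = 38 (e.g. by elimination or Cramer's rule, determinant = 47) gives (-3, 6, -5).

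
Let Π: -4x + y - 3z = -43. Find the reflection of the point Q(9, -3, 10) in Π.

λ = (n·Q − d)/|n|² = (-69 − (-43))/26 = -1.
Reflection = Q − 2λn = (9, -3, 10) − (-2)·(-4, 1, -3) = (1, -1, 4).

(1, -1, 4)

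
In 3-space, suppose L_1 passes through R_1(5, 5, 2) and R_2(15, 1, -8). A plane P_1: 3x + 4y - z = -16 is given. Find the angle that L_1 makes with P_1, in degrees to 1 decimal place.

18.7

A direction vector for L_1 is R_2 − R_1 = (10, -4, -10).
sin θ = |n·v| / (|n||v|) = |24| / (√26 · √216) = 0.32026.
θ ≈ 18.7°.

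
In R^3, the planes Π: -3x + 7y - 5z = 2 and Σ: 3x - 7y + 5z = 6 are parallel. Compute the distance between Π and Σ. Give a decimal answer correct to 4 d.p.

0.8781

Rescale Σ by 1/(-1): -3x + 7y - 5z = -6. Then distance = |2 − (-6)| / √83 ≈ 0.8781.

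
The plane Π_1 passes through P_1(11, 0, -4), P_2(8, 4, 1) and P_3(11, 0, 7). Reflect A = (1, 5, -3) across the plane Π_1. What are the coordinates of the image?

P_1P_2 = (-3, 4, 5), P_1P_3 = (0, 0, 11); a normal to Π_1 is P_1P_2 × P_1P_3 = (44, 33, 0).
Using P_1: Π_1 has equation 44x + 33y = 484.
λ = (n·A − d)/|n|² = (209 − 484)/3025 = -1/11.
Reflection = A − 2λn = (1, 5, -3) − (-2/11)·(44, 33, 0) = (9, 11, -3).

(9, 11, -3)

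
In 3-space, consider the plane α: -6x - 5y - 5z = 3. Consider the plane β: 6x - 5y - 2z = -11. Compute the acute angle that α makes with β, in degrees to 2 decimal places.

cos θ = |n₁·n₂| / (|n₁||n₂|) = |-1| / (√86 · √65).
θ = arccos(0.01338) ≈ 89.23°.

89.23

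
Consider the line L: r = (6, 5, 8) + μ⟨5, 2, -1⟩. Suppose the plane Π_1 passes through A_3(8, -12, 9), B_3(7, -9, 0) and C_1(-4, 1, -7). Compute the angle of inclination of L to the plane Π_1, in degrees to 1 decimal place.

A_3B_3 = (-1, 3, -9), A_3C_1 = (-12, 13, -16); a normal to Π_1 is A_3B_3 × A_3C_1 = (69, 92, 23).
Using A_3: Π_1 has equation 69x + 92y + 23z = -345.
sin θ = |n·v| / (|n||v|) = |506| / (√13754 · √30) = 0.78773.
θ ≈ 52.0°.

52.0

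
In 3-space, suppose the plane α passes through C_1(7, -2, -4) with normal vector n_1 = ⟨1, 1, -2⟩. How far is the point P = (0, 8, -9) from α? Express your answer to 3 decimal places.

5.307

α: n_1·r = n_1·C_1 gives x + y - 2z = 13.
n·P − d = (1)·(0) + (1)·(8) + (-2)·(-9) − 13 = 13; |n| = √6.
Distance = |13| / √6 = 13/√6 ≈ 5.307.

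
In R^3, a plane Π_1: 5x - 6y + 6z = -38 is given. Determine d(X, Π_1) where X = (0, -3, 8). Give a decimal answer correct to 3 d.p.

n·X − d = (5)·(0) + (-6)·(-3) + (6)·(8) − (-38) = 104; |n| = √97.
Distance = |104| / √97 = 104/√97 ≈ 10.560.

10.560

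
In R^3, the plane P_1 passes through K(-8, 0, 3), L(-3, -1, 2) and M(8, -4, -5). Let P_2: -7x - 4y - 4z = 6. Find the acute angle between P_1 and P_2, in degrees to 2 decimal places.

60.88

KL = (5, -1, -1), KM = (16, -4, -8); a normal to P_1 is KL × KM = (4, 24, -4).
Using K: P_1 has equation 4x + 24y - 4z = -44.
cos θ = |n₁·n₂| / (|n₁||n₂|) = |-108| / (√608 · √81).
θ = arccos(0.48666) ≈ 60.88°.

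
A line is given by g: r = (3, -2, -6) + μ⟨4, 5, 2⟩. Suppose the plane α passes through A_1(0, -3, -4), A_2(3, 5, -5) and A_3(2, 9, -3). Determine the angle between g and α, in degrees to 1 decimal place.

A_1A_2 = (3, 8, -1), A_1A_3 = (2, 12, 1); a normal to α is A_1A_2 × A_1A_3 = (20, -5, 20).
Using A_1: α has equation 20x - 5y + 20z = -65.
sin θ = |n·v| / (|n||v|) = |95| / (√825 · √45) = 0.49305.
θ ≈ 29.5°.

29.5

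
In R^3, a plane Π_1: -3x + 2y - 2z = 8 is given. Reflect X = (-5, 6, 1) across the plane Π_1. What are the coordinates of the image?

(1, 2, 5)

λ = (n·X − d)/|n|² = (25 − 8)/17 = 1.
Reflection = X − 2λn = (-5, 6, 1) − 2·(-3, 2, -2) = (1, 2, 5).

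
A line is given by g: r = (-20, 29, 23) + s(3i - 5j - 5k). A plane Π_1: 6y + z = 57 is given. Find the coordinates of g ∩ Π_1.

Substitute r = (-20, 29, 23) + t(3, -5, -5) into the plane: 197 + (-35)t = 57, so t = 4.
Intersection: (-20, 29, 23) + 4·(3, -5, -5) = (-8, 9, 3).

(-8, 9, 3)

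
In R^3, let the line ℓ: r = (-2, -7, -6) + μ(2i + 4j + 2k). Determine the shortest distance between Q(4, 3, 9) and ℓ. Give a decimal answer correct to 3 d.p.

8.991

Taking (-2, -7, -6) on ℓ with direction v = (2, 4, 2): w = Q − (-2, -7, -6) = (6, 10, 15), and w × v = (-40, 18, 4).
Distance = |w × v| / |v| = √1940 / √24 ≈ 8.991.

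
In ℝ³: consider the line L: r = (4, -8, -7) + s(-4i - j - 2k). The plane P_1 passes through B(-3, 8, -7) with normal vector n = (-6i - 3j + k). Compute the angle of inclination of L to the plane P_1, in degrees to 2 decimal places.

53.55

P_1: n·r = n·B gives -6x - 3y + z = -13.
sin θ = |n·v| / (|n||v|) = |25| / (√46 · √21) = 0.80436.
θ ≈ 53.55°.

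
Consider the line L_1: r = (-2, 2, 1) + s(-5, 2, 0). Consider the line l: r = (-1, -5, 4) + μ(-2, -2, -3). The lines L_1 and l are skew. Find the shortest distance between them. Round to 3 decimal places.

6.596

Common perpendicular direction n = (-5, 2, 0) × (-2, -2, -3) = (-6, -15, 14).
With w = (-1, -5, 4) − (-2, 2, 1) = (1, -7, 3), w · n = 141.
Distance = |w · n| / |n| = |141| / √457 ≈ 6.596.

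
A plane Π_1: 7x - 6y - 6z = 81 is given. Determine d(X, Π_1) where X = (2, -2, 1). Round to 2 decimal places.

5.55

n·X − d = (7)·(2) + (-6)·(-2) + (-6)·(1) − 81 = -61; |n| = √121.
Distance = |-61| / √121 = 61/√121 ≈ 5.55.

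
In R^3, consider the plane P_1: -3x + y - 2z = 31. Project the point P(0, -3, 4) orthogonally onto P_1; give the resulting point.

(-9, 0, -2)

Foot = P − λn with λ = (n·P − d)/|n|² = (-11 − 31)/14 = -3.
Foot = (0, -3, 4) − (-3)·(-3, 1, -2) = (-9, 0, -2).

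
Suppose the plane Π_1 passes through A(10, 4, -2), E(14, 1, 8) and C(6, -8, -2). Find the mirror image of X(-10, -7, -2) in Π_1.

(14, -15, -14)

AE = (4, -3, 10), AC = (-4, -12, 0); a normal to Π_1 is AE × AC = (120, -40, -60).
Using A: Π_1 has equation 120x - 40y - 60z = 1160.
λ = (n·X − d)/|n|² = (-800 − 1160)/19600 = -1/10.
Reflection = X − 2λn = (-10, -7, -2) − (-1/5)·(120, -40, -60) = (14, -15, -14).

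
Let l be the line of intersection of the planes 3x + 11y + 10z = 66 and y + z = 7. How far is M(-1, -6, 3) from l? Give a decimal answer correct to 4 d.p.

7.0711

Direction of l: (3, 11, 10) × (0, 1, 1) = (1, -3, 3).
A point on l: solving the two plane equations with x = -4 gives (-4, 8, -1).
Taking (-4, 8, -1) on l with direction v = (1, -3, 3): w = M − (-4, 8, -1) = (3, -14, 4), and w × v = (-30, -5, 5).
Distance = |w × v| / |v| = √950 / √19 ≈ 7.0711.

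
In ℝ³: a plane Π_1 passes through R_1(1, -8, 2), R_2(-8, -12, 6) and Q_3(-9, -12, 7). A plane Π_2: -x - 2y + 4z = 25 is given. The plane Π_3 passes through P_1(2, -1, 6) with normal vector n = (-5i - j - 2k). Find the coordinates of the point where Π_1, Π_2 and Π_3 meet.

R_1R_2 = (-9, -4, 4), R_1Q_3 = (-10, -4, 5); a normal to Π_1 is R_1R_2 × R_1Q_3 = (-4, 5, -4).
Using R_1: Π_1 has equation -4x + 5y - 4z = -52.
Π_3: n·r = n·P_1 gives -5x - y - 2z = -21.
Solving the 3×3 linear system -4x + 5y - 4z = -52, -x - 2y + 4z = 25, -5x - y - 2z = -21 (e.g. by elimination or Cramer's rule, determinant = -106) gives (3, -4, 5).

(3, -4, 5)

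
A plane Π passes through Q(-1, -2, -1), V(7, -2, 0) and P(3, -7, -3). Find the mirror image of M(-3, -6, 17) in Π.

QV = (8, 0, 1), QP = (4, -5, -2); a normal to Π is QV × QP = (5, 20, -40).
Using Q: Π has equation 5x + 20y - 40z = -5.
λ = (n·M − d)/|n|² = (-815 − (-5))/2025 = -2/5.
Reflection = M − 2λn = (-3, -6, 17) − (-4/5)·(5, 20, -40) = (1, 10, -15).

(1, 10, -15)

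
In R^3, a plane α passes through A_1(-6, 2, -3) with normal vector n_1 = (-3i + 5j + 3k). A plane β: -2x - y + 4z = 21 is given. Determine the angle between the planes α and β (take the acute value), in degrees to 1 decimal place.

α: n_1·r = n_1·A_1 gives -3x + 5y + 3z = 19.
cos θ = |n₁·n₂| / (|n₁||n₂|) = |13| / (√43 · √21).
θ = arccos(0.43261) ≈ 64.4°.

64.4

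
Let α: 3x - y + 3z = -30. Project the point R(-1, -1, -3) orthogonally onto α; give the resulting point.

Foot = R − λn with λ = (n·R − d)/|n|² = (-11 − (-30))/19 = 1.
Foot = (-1, -1, -3) − 1·(3, -1, 3) = (-4, 0, -6).

(-4, 0, -6)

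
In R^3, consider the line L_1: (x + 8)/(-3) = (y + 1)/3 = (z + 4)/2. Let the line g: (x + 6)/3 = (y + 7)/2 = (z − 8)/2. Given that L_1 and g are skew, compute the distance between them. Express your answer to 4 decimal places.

L_1 has direction (-3, 3, 2) through (-8, -1, -4).
g has direction (3, 2, 2) through (-6, -7, 8).
Common perpendicular direction n = (-3, 3, 2) × (3, 2, 2) = (2, 12, -15).
With w = (-6, -7, 8) − (-8, -1, -4) = (2, -6, 12), w · n = -248.
Distance = |w · n| / |n| = |-248| / √373 ≈ 12.8410.

12.8410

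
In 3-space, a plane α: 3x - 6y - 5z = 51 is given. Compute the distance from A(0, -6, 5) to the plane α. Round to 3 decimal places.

4.781

n·A − d = (3)·(0) + (-6)·(-6) + (-5)·(5) − 51 = -40; |n| = √70.
Distance = |-40| / √70 = 40/√70 ≈ 4.781.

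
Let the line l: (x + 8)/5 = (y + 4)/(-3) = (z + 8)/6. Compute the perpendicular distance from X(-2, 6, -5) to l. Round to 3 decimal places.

11.848

l has direction (5, -3, 6) through (-8, -4, -8).
Taking (-8, -4, -8) on l with direction v = (5, -3, 6): w = X − (-8, -4, -8) = (6, 10, 3), and w × v = (69, -21, -68).
Distance = |w × v| / |v| = √9826 / √70 ≈ 11.848.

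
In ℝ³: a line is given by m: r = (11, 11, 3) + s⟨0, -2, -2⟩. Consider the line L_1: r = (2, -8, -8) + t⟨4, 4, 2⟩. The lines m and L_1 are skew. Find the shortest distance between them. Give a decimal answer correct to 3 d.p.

Common perpendicular direction n = (0, -2, -2) × (4, 4, 2) = (4, -8, 8).
With w = (2, -8, -8) − (11, 11, 3) = (-9, -19, -11), w · n = 28.
Distance = |w · n| / |n| = |28| / √144 ≈ 2.333.

2.333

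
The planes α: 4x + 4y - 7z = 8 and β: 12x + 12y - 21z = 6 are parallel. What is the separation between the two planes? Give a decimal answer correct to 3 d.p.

Rescale β by 1/3: 4x + 4y - 7z = 2. Then distance = |8 − 2| / √81 ≈ 0.667.

0.667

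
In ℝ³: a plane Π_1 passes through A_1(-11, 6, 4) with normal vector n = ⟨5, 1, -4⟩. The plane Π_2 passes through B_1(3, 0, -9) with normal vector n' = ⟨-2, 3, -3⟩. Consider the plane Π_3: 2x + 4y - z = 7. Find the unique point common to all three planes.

Π_1: n·r = n·A_1 gives 5x + y - 4z = -65.
Π_2: n'·r = n'·B_1 gives -2x + 3y - 3z = 21.
Solving the 3×3 linear system 5x + y - 4z = -65, -2x + 3y - 3z = 21, 2x + 4y - z = 7 (e.g. by elimination or Cramer's rule, determinant = 93) gives (-9, 8, 7).

(-9, 8, 7)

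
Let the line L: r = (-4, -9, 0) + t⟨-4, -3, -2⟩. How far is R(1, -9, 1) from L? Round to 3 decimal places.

Taking (-4, -9, 0) on L with direction v = (-4, -3, -2): w = R − (-4, -9, 0) = (5, 0, 1), and w × v = (3, 6, -15).
Distance = |w × v| / |v| = √270 / √29 ≈ 3.051.

3.051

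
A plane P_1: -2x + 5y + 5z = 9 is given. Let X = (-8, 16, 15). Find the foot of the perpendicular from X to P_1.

Foot = X − λn with λ = (n·X − d)/|n|² = (171 − 9)/54 = 3.
Foot = (-8, 16, 15) − 3·(-2, 5, 5) = (-2, 1, 0).

(-2, 1, 0)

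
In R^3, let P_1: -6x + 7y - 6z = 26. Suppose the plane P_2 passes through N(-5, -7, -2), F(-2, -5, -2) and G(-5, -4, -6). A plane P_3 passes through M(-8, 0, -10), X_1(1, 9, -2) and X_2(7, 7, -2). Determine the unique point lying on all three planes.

NF = (3, 2, 0), NG = (0, 3, -4); a normal to P_2 is NF × NG = (-8, 12, 9).
Using N: P_2 has equation -8x + 12y + 9z = -62.
MX_1 = (9, 9, 8), MX_2 = (15, 7, 8); a normal to P_3 is MX_1 × MX_2 = (16, 48, -72).
Using M: P_3 has equation 16x + 48y - 72z = 592.
Solving the 3×3 linear system -6x + 7y - 6z = 26, -8x + 12y + 9z = -62, 16x + 48y - 72z = 592 (e.g. by elimination or Cramer's rule, determinant = 8208) gives (4, 2, -6).

(4, 2, -6)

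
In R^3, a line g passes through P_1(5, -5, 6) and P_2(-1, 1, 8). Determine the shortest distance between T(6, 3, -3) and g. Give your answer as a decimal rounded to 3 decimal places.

11.765

A direction vector for g is P_2 − P_1 = (-6, 6, 2).
Taking (5, -5, 6) on g with direction v = (-6, 6, 2): w = T − (5, -5, 6) = (1, 8, -9), and w × v = (70, 52, 54).
Distance = |w × v| / |v| = √10520 / √76 ≈ 11.765.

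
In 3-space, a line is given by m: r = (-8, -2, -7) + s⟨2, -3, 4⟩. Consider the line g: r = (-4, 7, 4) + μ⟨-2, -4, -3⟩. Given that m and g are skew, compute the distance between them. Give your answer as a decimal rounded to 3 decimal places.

Common perpendicular direction n = (2, -3, 4) × (-2, -4, -3) = (25, -2, -14).
With w = (-4, 7, 4) − (-8, -2, -7) = (4, 9, 11), w · n = -72.
Distance = |w · n| / |n| = |-72| / √825 ≈ 2.507.

2.507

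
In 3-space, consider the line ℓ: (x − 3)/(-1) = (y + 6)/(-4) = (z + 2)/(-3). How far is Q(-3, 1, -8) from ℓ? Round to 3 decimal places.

10.972

ℓ has direction (-1, -4, -3) through (3, -6, -2).
Taking (3, -6, -2) on ℓ with direction v = (-1, -4, -3): w = Q − (3, -6, -2) = (-6, 7, -6), and w × v = (-45, -12, 31).
Distance = |w × v| / |v| = √3130 / √26 ≈ 10.972.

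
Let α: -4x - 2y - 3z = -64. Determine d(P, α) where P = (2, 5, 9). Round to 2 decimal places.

n·P − d = (-4)·(2) + (-2)·(5) + (-3)·(9) − (-64) = 19; |n| = √29.
Distance = |19| / √29 = 19/√29 ≈ 3.53.

3.53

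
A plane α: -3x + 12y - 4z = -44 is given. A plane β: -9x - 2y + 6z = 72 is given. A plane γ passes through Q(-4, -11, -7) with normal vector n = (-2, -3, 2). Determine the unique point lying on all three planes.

γ: n·r = n·Q gives -2x - 3y + 2z = 27.
Solving the 3×3 linear system -3x + 12y - 4z = -44, -9x - 2y + 6z = 72, -2x - 3y + 2z = 27 (e.g. by elimination or Cramer's rule, determinant = -62) gives (-4, -3, 5).

(-4, -3, 5)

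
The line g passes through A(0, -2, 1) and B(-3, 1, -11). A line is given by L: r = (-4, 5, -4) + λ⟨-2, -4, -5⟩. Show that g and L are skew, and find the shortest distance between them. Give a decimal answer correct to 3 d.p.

A direction vector for g is B − A = (-3, 3, -12).
Common perpendicular direction n = (-3, 3, -12) × (-2, -4, -5) = (-63, 9, 18).
With w = (-4, 5, -4) − (0, -2, 1) = (-4, 7, -5), w · n = 225.
Since n ≠ 0 the lines are not parallel, and w · n = 225 ≠ 0 so they do not intersect; hence they are skew.
Distance = |w · n| / |n| = |225| / √4374 ≈ 3.402.

3.402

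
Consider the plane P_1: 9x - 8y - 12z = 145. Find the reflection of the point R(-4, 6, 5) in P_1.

λ = (n·R − d)/|n|² = (-144 − 145)/289 = -1.
Reflection = R − 2λn = (-4, 6, 5) − (-2)·(9, -8, -12) = (14, -10, -19).

(14, -10, -19)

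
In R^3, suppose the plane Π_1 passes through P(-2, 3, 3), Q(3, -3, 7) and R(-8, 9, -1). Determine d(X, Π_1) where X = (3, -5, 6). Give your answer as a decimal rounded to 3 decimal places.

PQ = (5, -6, 4), PR = (-6, 6, -4); a normal to Π_1 is PQ × PR = (0, -4, -6).
Using P: Π_1 has equation -4y - 6z = -30.
n·X − d = (0)·(3) + (-4)·(-5) + (-6)·(6) − (-30) = 14; |n| = √52.
Distance = |14| / √52 = 14/√52 ≈ 1.941.

1.941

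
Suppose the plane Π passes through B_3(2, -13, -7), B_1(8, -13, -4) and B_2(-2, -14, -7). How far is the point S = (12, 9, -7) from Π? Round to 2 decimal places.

B_3B_1 = (6, 0, 3), B_3B_2 = (-4, -1, 0); a normal to Π is B_3B_1 × B_3B_2 = (3, -12, -6).
Using B_3: Π has equation 3x - 12y - 6z = 204.
n·S − d = (3)·(12) + (-12)·(9) + (-6)·(-7) − 204 = -234; |n| = √189.
Distance = |-234| / √189 = 234/√189 ≈ 17.02.

17.02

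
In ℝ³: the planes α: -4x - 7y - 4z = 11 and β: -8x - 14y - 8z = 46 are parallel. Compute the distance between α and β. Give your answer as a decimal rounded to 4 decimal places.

Rescale β by 1/2: -4x - 7y - 4z = 23. Then distance = |11 − 23| / √81 ≈ 1.3333.

1.3333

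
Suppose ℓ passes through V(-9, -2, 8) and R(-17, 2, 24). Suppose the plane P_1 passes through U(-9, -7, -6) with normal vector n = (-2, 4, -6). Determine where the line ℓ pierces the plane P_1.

(-1, -6, -8)

A direction vector for ℓ is R − V = (-8, 4, 16).
P_1: n·r = n·U gives -2x + 4y - 6z = 26.
Substitute r = (-9, -2, 8) + t(-8, 4, 16) into the plane: -38 + (-64)t = 26, so t = -1.
Intersection: (-9, -2, 8) + (-1)·(-8, 4, 16) = (-1, -6, -8).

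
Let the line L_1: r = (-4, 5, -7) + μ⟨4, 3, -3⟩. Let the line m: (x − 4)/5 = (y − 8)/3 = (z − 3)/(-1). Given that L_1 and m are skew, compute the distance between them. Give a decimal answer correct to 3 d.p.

1.164

m has direction (5, 3, -1) through (4, 8, 3).
Common perpendicular direction n = (4, 3, -3) × (5, 3, -1) = (6, -11, -3).
With w = (4, 8, 3) − (-4, 5, -7) = (8, 3, 10), w · n = -15.
Distance = |w · n| / |n| = |-15| / √166 ≈ 1.164.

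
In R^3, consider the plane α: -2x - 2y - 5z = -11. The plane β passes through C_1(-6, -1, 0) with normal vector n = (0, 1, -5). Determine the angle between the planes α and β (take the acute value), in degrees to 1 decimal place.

38.3

β: n·r = n·C_1 gives y - 5z = -1.
cos θ = |n₁·n₂| / (|n₁||n₂|) = |23| / (√33 · √26).
θ = arccos(0.78521) ≈ 38.3°.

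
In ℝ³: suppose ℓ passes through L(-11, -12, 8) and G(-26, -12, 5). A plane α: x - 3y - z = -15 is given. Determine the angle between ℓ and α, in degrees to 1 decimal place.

A direction vector for ℓ is G − L = (-15, 0, -3).
sin θ = |n·v| / (|n||v|) = |-12| / (√11 · √234) = 0.23652.
θ ≈ 13.7°.

13.7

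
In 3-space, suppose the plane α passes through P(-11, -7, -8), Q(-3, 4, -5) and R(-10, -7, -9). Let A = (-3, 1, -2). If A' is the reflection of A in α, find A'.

(-7, 5, -6)

PQ = (8, 11, 3), PR = (1, 0, -1); a normal to α is PQ × PR = (-11, 11, -11).
Using P: α has equation -11x + 11y - 11z = 132.
λ = (n·A − d)/|n|² = (66 − 132)/363 = -2/11.
Reflection = A − 2λn = (-3, 1, -2) − (-4/11)·(-11, 11, -11) = (-7, 5, -6).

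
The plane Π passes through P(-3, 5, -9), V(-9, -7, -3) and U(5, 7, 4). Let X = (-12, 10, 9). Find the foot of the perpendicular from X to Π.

PV = (-6, -12, 6), PU = (8, 2, 13); a normal to Π is PV × PU = (-168, 126, 84).
Using P: Π has equation -168x + 126y + 84z = 378.
Foot = X − λn with λ = (n·X − d)/|n|² = (4032 − 378)/51156 = 1/14.
Foot = (-12, 10, 9) − (1/14)·(-168, 126, 84) = (0, 1, 3).

(0, 1, 3)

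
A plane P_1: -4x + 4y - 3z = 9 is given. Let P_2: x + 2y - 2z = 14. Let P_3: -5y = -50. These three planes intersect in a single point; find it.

Solving the 3×3 linear system -4x + 4y - 3z = 9, x + 2y - 2z = 14, -5y = -50 (e.g. by elimination or Cramer's rule, determinant = 55) gives (4, 10, 5).

(4, 10, 5)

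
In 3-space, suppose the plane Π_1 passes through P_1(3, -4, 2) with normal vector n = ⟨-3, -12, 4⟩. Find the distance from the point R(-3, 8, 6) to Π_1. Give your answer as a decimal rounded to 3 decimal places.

8.462

Π_1: n·r = n·P_1 gives -3x - 12y + 4z = 47.
n·R − d = (-3)·(-3) + (-12)·(8) + (4)·(6) − 47 = -110; |n| = √169.
Distance = |-110| / √169 = 110/√169 ≈ 8.462.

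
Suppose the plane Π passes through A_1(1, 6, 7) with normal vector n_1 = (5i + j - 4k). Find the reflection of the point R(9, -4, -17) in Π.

Π: n_1·r = n_1·A_1 gives 5x + y - 4z = -17.
λ = (n·R − d)/|n|² = (109 − (-17))/42 = 3.
Reflection = R − 2λn = (9, -4, -17) − 6·(5, 1, -4) = (-21, -10, 7).

(-21, -10, 7)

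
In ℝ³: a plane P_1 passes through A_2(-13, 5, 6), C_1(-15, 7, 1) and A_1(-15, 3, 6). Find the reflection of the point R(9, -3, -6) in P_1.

(-21, 27, 18)

A_2C_1 = (-2, 2, -5), A_2A_1 = (-2, -2, 0); a normal to P_1 is A_2C_1 × A_2A_1 = (-10, 10, 8).
Using A_2: P_1 has equation -10x + 10y + 8z = 228.
λ = (n·R − d)/|n|² = (-168 − 228)/264 = -3/2.
Reflection = R − 2λn = (9, -3, -6) − (-3)·(-10, 10, 8) = (-21, 27, 18).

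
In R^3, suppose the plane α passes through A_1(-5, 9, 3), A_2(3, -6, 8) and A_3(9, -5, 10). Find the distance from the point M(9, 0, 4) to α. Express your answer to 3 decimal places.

4.933

A_1A_2 = (8, -15, 5), A_1A_3 = (14, -14, 7); a normal to α is A_1A_2 × A_1A_3 = (-35, 14, 98).
Using A_1: α has equation -35x + 14y + 98z = 595.
n·M − d = (-35)·(9) + (14)·(0) + (98)·(4) − 595 = -518; |n| = √11025.
Distance = |-518| / √11025 = 518/√11025 ≈ 4.933.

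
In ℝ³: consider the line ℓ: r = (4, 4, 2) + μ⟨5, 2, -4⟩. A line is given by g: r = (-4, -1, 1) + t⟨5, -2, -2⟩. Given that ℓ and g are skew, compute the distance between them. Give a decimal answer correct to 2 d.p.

Common perpendicular direction n = (5, 2, -4) × (5, -2, -2) = (-12, -10, -20).
With w = (-4, -1, 1) − (4, 4, 2) = (-8, -5, -1), w · n = 166.
Distance = |w · n| / |n| = |166| / √644 ≈ 6.54.

6.54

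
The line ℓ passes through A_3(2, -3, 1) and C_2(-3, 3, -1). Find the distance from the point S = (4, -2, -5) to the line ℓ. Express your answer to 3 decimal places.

A direction vector for ℓ is C_2 − A_3 = (-5, 6, -2).
Taking (2, -3, 1) on ℓ with direction v = (-5, 6, -2): w = S − (2, -3, 1) = (2, 1, -6), and w × v = (34, 34, 17).
Distance = |w × v| / |v| = √2601 / √65 ≈ 6.326.

6.326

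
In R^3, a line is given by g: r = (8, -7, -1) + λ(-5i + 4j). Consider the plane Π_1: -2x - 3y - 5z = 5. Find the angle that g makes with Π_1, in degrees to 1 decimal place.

2.9

sin θ = |n·v| / (|n||v|) = |-2| / (√38 · √41) = 0.05067.
θ ≈ 2.9°.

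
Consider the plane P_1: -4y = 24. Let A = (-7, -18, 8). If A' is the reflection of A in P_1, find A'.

(-7, 6, 8)

λ = (n·A − d)/|n|² = (72 − 24)/16 = 3.
Reflection = A − 2λn = (-7, -18, 8) − 6·(0, -4, 0) = (-7, 6, 8).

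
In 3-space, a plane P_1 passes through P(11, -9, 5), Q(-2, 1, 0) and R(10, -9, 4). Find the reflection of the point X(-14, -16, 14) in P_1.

PQ = (-13, 10, -5), PR = (-1, 0, -1); a normal to P_1 is PQ × PR = (-10, -8, 10).
Using P: P_1 has equation -10x - 8y + 10z = 12.
λ = (n·X − d)/|n|² = (408 − 12)/264 = 3/2.
Reflection = X − 2λn = (-14, -16, 14) − 3·(-10, -8, 10) = (16, 8, -16).

(16, 8, -16)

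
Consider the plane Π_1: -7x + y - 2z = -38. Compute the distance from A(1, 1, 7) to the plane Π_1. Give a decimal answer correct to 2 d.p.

2.45

n·A − d = (-7)·(1) + (1)·(1) + (-2)·(7) − (-38) = 18; |n| = √54.
Distance = |18| / √54 = 18/√54 ≈ 2.45.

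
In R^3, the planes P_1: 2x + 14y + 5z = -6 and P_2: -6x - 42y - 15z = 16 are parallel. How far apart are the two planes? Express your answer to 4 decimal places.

Rescale P_2 by 1/(-3): 2x + 14y + 5z = -16/3. Then distance = |-6 − (-16/3)| / √225 ≈ 0.0444.

0.0444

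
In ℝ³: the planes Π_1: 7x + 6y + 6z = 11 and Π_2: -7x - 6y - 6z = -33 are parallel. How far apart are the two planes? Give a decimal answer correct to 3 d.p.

2.000

Rescale Π_2 by 1/(-1): 7x + 6y + 6z = 33. Then distance = |11 − 33| / √121 ≈ 2.000.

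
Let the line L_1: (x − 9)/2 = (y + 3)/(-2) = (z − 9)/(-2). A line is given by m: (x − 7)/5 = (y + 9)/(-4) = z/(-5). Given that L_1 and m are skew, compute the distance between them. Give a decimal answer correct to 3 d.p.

7.778

L_1 has direction (2, -2, -2) through (9, -3, 9).
m has direction (5, -4, -5) through (7, -9, 0).
Common perpendicular direction n = (2, -2, -2) × (5, -4, -5) = (2, 0, 2).
With w = (7, -9, 0) − (9, -3, 9) = (-2, -6, -9), w · n = -22.
Distance = |w · n| / |n| = |-22| / √8 ≈ 7.778.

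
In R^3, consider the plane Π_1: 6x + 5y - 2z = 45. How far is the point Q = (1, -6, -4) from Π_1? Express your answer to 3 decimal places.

n·Q − d = (6)·(1) + (5)·(-6) + (-2)·(-4) − 45 = -61; |n| = √65.
Distance = |-61| / √65 = 61/√65 ≈ 7.566.

7.566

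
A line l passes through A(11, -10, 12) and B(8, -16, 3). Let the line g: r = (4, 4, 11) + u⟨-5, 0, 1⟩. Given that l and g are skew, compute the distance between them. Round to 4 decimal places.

13.0707

A direction vector for l is B − A = (-3, -6, -9).
Common perpendicular direction n = (-3, -6, -9) × (-5, 0, 1) = (-6, 48, -30).
With w = (4, 4, 11) − (11, -10, 12) = (-7, 14, -1), w · n = 744.
Distance = |w · n| / |n| = |744| / √3240 ≈ 13.0707.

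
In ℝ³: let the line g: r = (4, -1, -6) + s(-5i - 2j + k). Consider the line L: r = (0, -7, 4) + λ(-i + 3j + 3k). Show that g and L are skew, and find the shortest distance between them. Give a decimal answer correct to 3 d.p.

9.163

Common perpendicular direction n = (-5, -2, 1) × (-1, 3, 3) = (-9, 14, -17).
With w = (0, -7, 4) − (4, -1, -6) = (-4, -6, 10), w · n = -218.
Since n ≠ 0 the lines are not parallel, and w · n = -218 ≠ 0 so they do not intersect; hence they are skew.
Distance = |w · n| / |n| = |-218| / √566 ≈ 9.163.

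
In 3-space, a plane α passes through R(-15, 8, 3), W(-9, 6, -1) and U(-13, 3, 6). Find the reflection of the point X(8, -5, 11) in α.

RW = (6, -2, -4), RU = (2, -5, 3); a normal to α is RW × RU = (-26, -26, -26).
Using R: α has equation -26x - 26y - 26z = 104.
λ = (n·X − d)/|n|² = (-364 − 104)/2028 = -3/13.
Reflection = X − 2λn = (8, -5, 11) − (-6/13)·(-26, -26, -26) = (-4, -17, -1).

(-4, -17, -1)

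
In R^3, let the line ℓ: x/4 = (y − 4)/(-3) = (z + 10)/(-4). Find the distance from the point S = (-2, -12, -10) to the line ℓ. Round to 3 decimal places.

14.865

ℓ has direction (4, -3, -4) through (0, 4, -10).
Taking (0, 4, -10) on ℓ with direction v = (4, -3, -4): w = S − (0, 4, -10) = (-2, -16, 0), and w × v = (64, -8, 70).
Distance = |w × v| / |v| = √9060 / √41 ≈ 14.865.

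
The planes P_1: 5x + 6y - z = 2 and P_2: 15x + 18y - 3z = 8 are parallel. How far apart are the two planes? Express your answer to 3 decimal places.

0.085

Rescale P_2 by 1/3: 5x + 6y - z = 8/3. Then distance = |2 − (8/3)| / √62 ≈ 0.085.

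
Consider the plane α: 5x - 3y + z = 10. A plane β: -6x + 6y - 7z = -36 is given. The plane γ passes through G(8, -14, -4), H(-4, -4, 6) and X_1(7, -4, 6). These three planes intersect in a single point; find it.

(-4, -10, 0)

GH = (-12, 10, 10), GX_1 = (-1, 10, 10); a normal to γ is GH × GX_1 = (0, 110, -110).
Using G: γ has equation 110y - 110z = -1100.
Solving the 3×3 linear system 5x - 3y + z = 10, -6x + 6y - 7z = -36, 110y - 110z = -1100 (e.g. by elimination or Cramer's rule, determinant = 1870) gives (-4, -10, 0).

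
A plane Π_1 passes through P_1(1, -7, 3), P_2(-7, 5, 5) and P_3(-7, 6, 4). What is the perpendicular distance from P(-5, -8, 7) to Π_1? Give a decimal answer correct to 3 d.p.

P_1P_2 = (-8, 12, 2), P_1P_3 = (-8, 13, 1); a normal to Π_1 is P_1P_2 × P_1P_3 = (-14, -8, -8).
Using P_1: Π_1 has equation -14x - 8y - 8z = 18.
n·P − d = (-14)·(-5) + (-8)·(-8) + (-8)·(7) − 18 = 60; |n| = √324.
Distance = |60| / √324 = 60/√324 ≈ 3.333.

3.333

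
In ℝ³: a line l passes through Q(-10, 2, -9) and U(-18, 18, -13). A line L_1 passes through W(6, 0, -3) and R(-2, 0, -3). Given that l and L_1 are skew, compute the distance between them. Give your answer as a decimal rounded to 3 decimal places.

5.336

A direction vector for l is U − Q = (-8, 16, -4).
A direction vector for L_1 is R − W = (-8, 0, 0).
Common perpendicular direction n = (-8, 16, -4) × (-8, 0, 0) = (0, 32, 128).
With w = (6, 0, -3) − (-10, 2, -9) = (16, -2, 6), w · n = 704.
Distance = |w · n| / |n| = |704| / √17408 ≈ 5.336.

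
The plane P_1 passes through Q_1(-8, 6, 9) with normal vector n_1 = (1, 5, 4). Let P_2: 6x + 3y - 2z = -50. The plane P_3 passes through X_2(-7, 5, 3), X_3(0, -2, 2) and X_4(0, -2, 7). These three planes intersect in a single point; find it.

(-10, 8, 7)

P_1: n_1·r = n_1·Q_1 gives x + 5y + 4z = 58.
X_2X_3 = (7, -7, -1), X_2X_4 = (7, -7, 4); a normal to P_3 is X_2X_3 × X_2X_4 = (-35, -35, 0).
Using X_2: P_3 has equation -35x - 35y = 70.
Solving the 3×3 linear system x + 5y + 4z = 58, 6x + 3y - 2z = -50, -35x - 35y = 70 (e.g. by elimination or Cramer's rule, determinant = -140) gives (-10, 8, 7).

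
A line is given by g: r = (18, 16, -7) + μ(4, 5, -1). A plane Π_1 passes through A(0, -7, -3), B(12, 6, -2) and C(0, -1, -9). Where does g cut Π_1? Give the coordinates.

AB = (12, 13, 1), AC = (0, 6, -6); a normal to Π_1 is AB × AC = (-84, 72, 72).
Using A: Π_1 has equation -84x + 72y + 72z = -720.
Substitute r = (18, 16, -7) + t(4, 5, -1) into the plane: -864 + (-48)t = -720, so t = -3.
Intersection: (18, 16, -7) + (-3)·(4, 5, -1) = (6, 1, -4).

(6, 1, -4)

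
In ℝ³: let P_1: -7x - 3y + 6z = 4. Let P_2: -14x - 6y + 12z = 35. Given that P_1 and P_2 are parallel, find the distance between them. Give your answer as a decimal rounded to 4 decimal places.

1.3924

Rescale P_2 by 1/2: -7x - 3y + 6z = 35/2. Then distance = |4 − (35/2)| / √94 ≈ 1.3924.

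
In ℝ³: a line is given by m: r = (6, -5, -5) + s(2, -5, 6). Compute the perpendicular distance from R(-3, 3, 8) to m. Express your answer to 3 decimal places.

Taking (6, -5, -5) on m with direction v = (2, -5, 6): w = R − (6, -5, -5) = (-9, 8, 13), and w × v = (113, 80, 29).
Distance = |w × v| / |v| = √20010 / √65 ≈ 17.546.

17.546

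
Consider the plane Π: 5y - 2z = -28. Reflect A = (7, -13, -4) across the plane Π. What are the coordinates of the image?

(7, -3, -8)

λ = (n·A − d)/|n|² = (-57 − (-28))/29 = -1.
Reflection = A − 2λn = (7, -13, -4) − (-2)·(0, 5, -2) = (7, -3, -8).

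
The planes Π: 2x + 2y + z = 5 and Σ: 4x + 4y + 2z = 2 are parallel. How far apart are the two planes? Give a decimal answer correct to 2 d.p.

Rescale Σ by 1/2: 2x + 2y + z = 1. Then distance = |5 − 1| / √9 ≈ 1.33.

1.33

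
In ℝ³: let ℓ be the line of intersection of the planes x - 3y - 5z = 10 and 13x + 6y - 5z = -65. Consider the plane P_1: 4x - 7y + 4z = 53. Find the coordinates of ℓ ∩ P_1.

Direction of ℓ: (1, -3, -5) × (13, 6, -5) = (45, -60, 45).
A point on ℓ: solving the two plane equations with x = -10 gives (-10, 5, -7).
Substitute r = (-10, 5, -7) + t(45, -60, 45) into the plane: -103 + 780t = 53, so t = 1/5.
Intersection: (-10, 5, -7) + (1/5)·(45, -60, 45) = (-1, -7, 2).

(-1, -7, 2)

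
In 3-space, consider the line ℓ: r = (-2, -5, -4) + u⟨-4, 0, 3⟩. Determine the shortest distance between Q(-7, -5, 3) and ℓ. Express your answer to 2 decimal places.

Taking (-2, -5, -4) on ℓ with direction v = (-4, 0, 3): w = Q − (-2, -5, -4) = (-5, 0, 7), and w × v = (0, -13, 0).
Distance = |w × v| / |v| = √169 / √25 ≈ 2.60.

2.60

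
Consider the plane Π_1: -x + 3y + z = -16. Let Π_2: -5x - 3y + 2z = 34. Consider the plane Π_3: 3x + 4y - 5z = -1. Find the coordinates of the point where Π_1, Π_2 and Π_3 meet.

(-7, -5, -8)

Solving the 3×3 linear system -x + 3y + z = -16, -5x - 3y + 2z = 34, 3x + 4y - 5z = -1 (e.g. by elimination or Cramer's rule, determinant = -75) gives (-7, -5, -8).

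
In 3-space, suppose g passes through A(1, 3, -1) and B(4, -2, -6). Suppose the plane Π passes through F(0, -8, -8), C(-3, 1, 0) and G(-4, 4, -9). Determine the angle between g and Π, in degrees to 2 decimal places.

A direction vector for g is B − A = (3, -5, -5).
FC = (-3, 9, 8), FG = (-4, 12, -1); a normal to Π is FC × FG = (-105, -35, 0).
Using F: Π has equation -105x - 35y = 280.
sin θ = |n·v| / (|n||v|) = |-140| / (√12250 · √59) = 0.16468.
θ ≈ 9.48°.

9.48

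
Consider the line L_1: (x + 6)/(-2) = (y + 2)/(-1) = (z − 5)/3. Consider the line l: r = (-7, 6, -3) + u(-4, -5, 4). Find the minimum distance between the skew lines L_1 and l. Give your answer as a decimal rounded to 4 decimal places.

6.9186

L_1 has direction (-2, -1, 3) through (-6, -2, 5).
Common perpendicular direction n = (-2, -1, 3) × (-4, -5, 4) = (11, -4, 6).
With w = (-7, 6, -3) − (-6, -2, 5) = (-1, 8, -8), w · n = -91.
Distance = |w · n| / |n| = |-91| / √173 ≈ 6.9186.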